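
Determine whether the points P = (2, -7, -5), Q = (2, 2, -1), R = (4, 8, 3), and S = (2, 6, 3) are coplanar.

A normal to the plane through P, Q, R is n = PQ × PR = (12, 8, -18).
The plane has equation n·X = 58. For S: n·S = 18.
18 ≠ 58, so S is off the plane.

No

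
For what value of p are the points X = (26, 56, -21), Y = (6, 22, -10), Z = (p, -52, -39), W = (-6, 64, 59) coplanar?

Normal to plane XYW: n = (-2808, 1248, -1248); plane equation n·P = 23088.
Requiring n·Z = 23088: (-2808)p + (-16224) = 23088.
So p = -14.

-14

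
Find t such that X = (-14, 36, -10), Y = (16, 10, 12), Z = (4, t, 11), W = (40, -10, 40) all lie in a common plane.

The points are coplanar iff XY · (XZ × XW) = 0.
Expanding, this is linear in t: (312)t + (-6552) = 0.
So t = 21.

21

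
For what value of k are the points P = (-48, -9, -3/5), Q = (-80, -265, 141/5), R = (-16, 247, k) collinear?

Direction PQ = (-32, -256, 144/5). From the x-coordinate of R, the parameter along the line is τ = (-16 − (-48))/(-32) = -1.
Then k = (-3/5) + (-1)·(144/5) = -147/5.

-147/5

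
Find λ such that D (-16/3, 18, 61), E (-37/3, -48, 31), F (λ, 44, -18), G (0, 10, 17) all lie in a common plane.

34/3

Coplanarity ⇔ det[DE; DF; DG] = 0.
Expanding, this is linear in λ: (-2664)λ + (30192) = 0.
So λ = 34/3.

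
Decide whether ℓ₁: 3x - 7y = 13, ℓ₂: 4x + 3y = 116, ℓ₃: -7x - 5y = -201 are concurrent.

The three lines meet at one point iff the augmented coefficient matrix [aᵢ bᵢ cᵢ] has rank < 3, i.e. its determinant vanishes.
Here the determinant is 0.
It vanishes, so the lines are concurrent at (23, 8).

Yes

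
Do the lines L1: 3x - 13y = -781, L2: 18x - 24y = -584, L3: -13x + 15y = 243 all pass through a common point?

The three lines meet at one point iff the augmented coefficient matrix [aᵢ bᵢ cᵢ] has rank < 3, i.e. its determinant vanishes.
Here the determinant is -248.
Nonzero, so no common point exists.

No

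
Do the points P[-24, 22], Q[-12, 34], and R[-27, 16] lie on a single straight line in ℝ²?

No

PQ = (12, 12), PR = (-3, -6).
Twice the signed area of △PQR is (12)(-6) − (12)(-3) = -36.
The area is nonzero, so the three points are not collinear.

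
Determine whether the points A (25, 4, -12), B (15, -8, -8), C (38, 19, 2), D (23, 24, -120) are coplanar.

No

With A as base: AB = (-10, -12, 4), AC = (13, 15, 14), AD = (-2, 20, -108).
AC × AD = (-1900, 1376, 290).
AB · (AC × AD) = 3648.
Since 3648 ≠ 0, the four points are not coplanar.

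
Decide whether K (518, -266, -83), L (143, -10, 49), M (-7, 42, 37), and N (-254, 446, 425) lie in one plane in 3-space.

No

The four points are coplanar iff the 3×3 determinant with rows KL, KM, KN is zero.
Rows: (-375, 256, 132), (-525, 308, 120), (-772, 712, 508).
Expanding along the first row: (-375)(71024) − (256)(-174060) + (132)(-136024) = -29808.
Nonzero ⇒ not coplanar.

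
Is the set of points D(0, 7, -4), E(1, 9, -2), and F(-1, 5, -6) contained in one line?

Yes

DE = (1, 2, 2), DF = (-1, -2, -2).
DE × DF = (0, 0, 0).
The cross product vanishes, so the three points are collinear.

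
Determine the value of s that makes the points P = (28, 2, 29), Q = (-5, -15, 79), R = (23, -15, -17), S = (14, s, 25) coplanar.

-12

Coplanarity ⇔ det[PQ; PR; PS] = 0.
Expanding, this is linear in s: (-1768)s + (-21216) = 0.
So s = -12.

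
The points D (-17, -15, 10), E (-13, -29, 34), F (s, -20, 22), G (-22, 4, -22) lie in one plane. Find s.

Normal to plane DEG: n = (-8, 8, 6); plane equation n·P = 76.
Requiring n·F = 76: (-8)s + (-28) = 76.
So s = -13.

-13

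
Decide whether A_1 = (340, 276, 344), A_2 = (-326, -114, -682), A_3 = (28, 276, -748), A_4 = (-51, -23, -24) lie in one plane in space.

With A_1 as base: A_1A_2 = (-666, -390, -1026), A_1A_3 = (-312, 0, -1092), A_1A_4 = (-391, -299, -368).
A_1A_3 × A_1A_4 = (-326508, 312156, 93288).
A_1A_2 · (A_1A_3 × A_1A_4) = 0.
The scalar triple product vanishes, so the four points are coplanar.

Yes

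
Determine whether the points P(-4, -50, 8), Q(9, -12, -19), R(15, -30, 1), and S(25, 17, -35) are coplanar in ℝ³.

A normal to the plane through P, Q, R is n = PQ × PR = (274, -422, -462).
The plane has equation n·X = 16308. For S: n·S = 15846.
15846 ≠ 16308, so S is off the plane.

No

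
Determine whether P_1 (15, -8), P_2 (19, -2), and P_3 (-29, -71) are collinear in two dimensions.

No

P_1P_2 = (4, 6), P_1P_3 = (-44, -63).
det[P_1P_2; P_1P_3] = (4)(-63) − (6)(-44) = 12.
The determinant is nonzero, so they are not collinear.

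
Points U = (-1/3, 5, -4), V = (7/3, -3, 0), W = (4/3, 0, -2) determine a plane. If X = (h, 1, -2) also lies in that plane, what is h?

A normal to the plane is n = UV × UW = (4, 4/3, 0).
X lies in the plane iff n · UX = 0.
This gives (4)h + (-4) = 0, so h = 1.

1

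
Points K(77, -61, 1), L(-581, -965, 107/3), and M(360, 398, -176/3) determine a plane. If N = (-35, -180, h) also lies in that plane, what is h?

-46/3

Coplanarity requires KL · (KM × KN) = 0.
KL = (-658, -904, 104/3), KM = (283, 459, -179/3); the triple product is linear in h with coefficient -46190 and constant term -2124740/3.
Setting it to zero: h = -46/3.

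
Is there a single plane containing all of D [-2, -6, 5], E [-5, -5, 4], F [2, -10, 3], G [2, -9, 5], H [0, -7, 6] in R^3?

No

The plane through D, E, F has normal n = DE × DF = (-6, -10, 8) and equation n·P = 112.
Checking the remaining points: n·G = 118, n·H = 118.
Since n·G = 118 ≠ 112, G is off the plane and the points are not all coplanar.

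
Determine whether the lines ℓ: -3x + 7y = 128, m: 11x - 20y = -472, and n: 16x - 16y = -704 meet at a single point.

No

Intersecting ℓ and m: solving the 2×2 system gives (x, y) = (-744/17, -8/17).
Substitute into n: (16)(-744/17) + (-16)(-8/17) = -11776/17.
But n requires -704 ≠ -11776/17, so the three lines have no common point.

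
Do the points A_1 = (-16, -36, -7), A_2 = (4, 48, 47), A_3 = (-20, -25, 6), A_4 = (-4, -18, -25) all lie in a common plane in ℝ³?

The four points are coplanar iff the 3×3 determinant with rows A_1A_2, A_1A_3, A_1A_4 is zero.
Rows: (20, 84, 54), (-4, 11, 13), (12, 18, -18).
Expanding along the first row: (20)(-432) − (84)(-84) + (54)(-204) = -12600.
Nonzero ⇒ not coplanar.

No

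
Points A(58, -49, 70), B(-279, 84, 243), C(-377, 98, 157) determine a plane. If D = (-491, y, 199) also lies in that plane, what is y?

140

The plane through A, B, C has equation −13860x − 45936y + 8316z = 2029104.
Substituting D: (-45936)y + (8460144) = 2029104, so y = 140.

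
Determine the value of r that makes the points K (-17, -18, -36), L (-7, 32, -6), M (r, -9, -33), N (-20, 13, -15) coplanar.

-6

Coplanarity ⇔ det[KL; KM; KN] = 0.
Expanding, this is linear in r: (-120)r + (-720) = 0.
So r = -6.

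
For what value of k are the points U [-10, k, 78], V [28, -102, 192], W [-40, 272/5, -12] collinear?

-73/5

Direction VW = (-68, 782/5, -204). From the x-coordinate of U, the parameter along the line is τ = (-10 − 28)/(-68) = 19/34.
Then k = (-102) + 19/34·(782/5) = -73/5.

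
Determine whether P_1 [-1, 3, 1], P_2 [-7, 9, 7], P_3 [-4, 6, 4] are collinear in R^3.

Yes

P_1P_2 = (-6, 6, 6), P_1P_3 = (-3, 3, 3).
Each component of P_1P_3 is 1/2 times the corresponding component of P_1P_2, so P_1P_3 = 1/2·P_1P_2 and the points are collinear.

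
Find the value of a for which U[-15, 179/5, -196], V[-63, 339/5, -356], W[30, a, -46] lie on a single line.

Collinearity requires UV × UW = 0; each component is linear in a.
The x-component gives (160)a + (-928) = 0, so a = 29/5.
The remaining components then also vanish.

29/5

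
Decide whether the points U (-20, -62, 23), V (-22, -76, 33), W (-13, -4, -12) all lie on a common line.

UV = (-2, -14, 10), UW = (7, 58, -35).
Comparing components 2 and 3: (-14)(-35) − (10)(58) = -90 ≠ 0, so UV and UW are not parallel and the points are not collinear.

No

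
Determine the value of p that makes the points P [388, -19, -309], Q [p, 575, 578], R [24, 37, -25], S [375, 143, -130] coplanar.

Coplanarity ⇔ det[PQ; PR; PS] = 0.
Expanding, this is linear in p: (-35984)p + (-1187472) = 0.
So p = -33.

-33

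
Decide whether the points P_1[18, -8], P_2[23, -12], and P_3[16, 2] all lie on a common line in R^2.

No

P_1P_2 = (5, -4), P_1P_3 = (-2, 10).
If collinear, P_1P_3 would be a scalar multiple of P_1P_2. But (5)·(10) ≠ (-4)·(-2) (difference 42), so they are not parallel; the points are not collinear.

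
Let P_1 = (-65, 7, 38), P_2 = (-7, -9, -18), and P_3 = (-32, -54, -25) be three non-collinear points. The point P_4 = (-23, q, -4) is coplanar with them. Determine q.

A normal to the plane is n = P_1P_2 × P_1P_3 = (-2408, 1806, -3010).
P_4 lies in the plane iff n · P_1P_4 = 0.
This gives (1806)q + (12642) = 0, so q = -7.

-7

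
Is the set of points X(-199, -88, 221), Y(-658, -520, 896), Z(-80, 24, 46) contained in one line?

XY = (-459, -432, 675), XZ = (119, 112, -175).
Each component of XZ is -7/27 times the corresponding component of XY, so XZ = -7/27·XY and the points are collinear.

Yes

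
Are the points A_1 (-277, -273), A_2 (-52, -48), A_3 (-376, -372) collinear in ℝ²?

A_1A_2 = (225, 225), A_1A_3 = (-99, -99).
Checking proportionality: A_1A_3 = -11/25·A_1A_2, so the vectors are parallel and the points are collinear.

Yes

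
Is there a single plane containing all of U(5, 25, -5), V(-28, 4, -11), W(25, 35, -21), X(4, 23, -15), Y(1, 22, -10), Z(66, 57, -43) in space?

The plane through U, V, W has normal n = UV × UW = (396, -648, 90) and equation n·P = -14670.
Checking the remaining points: n·X = -14670, n·Y = -14760, n·Z = -14670.
Since n·Y = -14760 ≠ -14670, Y is off the plane and the points are not all coplanar.

No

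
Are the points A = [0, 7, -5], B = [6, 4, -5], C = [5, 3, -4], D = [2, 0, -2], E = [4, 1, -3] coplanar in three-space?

No

The plane through A, B, C has normal n = AB × AC = (-3, -6, -9) and equation n·P = 3.
Checking the remaining points: n·D = 12, n·E = 9.
Since n·D = 12 ≠ 3, D is off the plane and the points are not all coplanar.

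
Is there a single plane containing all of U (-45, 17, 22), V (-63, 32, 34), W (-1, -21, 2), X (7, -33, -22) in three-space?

A normal to the plane through U, V, W is n = UV × UW = (156, 168, 24).
The plane has equation n·P = -3636. For X: n·X = -4980.
-4980 ≠ -3636, so X is off the plane.

No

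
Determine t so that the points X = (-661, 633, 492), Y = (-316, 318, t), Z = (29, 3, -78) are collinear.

207

Collinearity requires XY × XZ = 0; each component is linear in t.
The x-component gives (630)t + (-130410) = 0, so t = 207.
The remaining components then also vanish.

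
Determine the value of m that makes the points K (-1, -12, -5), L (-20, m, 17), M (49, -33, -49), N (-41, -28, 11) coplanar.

5

The points are coplanar iff KL · (KM × KN) = 0.
Expanding, this is linear in m: (960)m + (-4800) = 0.
So m = 5.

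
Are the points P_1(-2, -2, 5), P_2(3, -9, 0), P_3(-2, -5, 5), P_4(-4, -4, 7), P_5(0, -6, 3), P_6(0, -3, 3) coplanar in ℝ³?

The plane through P_1, P_2, P_3 has normal n = P_1P_2 × P_1P_3 = (-15, 0, -15) and equation n·P = -45.
Checking the remaining points: n·P_4 = -45, n·P_5 = -45, n·P_6 = -45.
All equal -45, so all 6 points lie in one plane.

Yes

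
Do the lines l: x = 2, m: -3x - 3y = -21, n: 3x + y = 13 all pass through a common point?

No

The three lines meet at one point iff the augmented coefficient matrix [aᵢ bᵢ cᵢ] has rank < 3, i.e. its determinant vanishes.
Here the determinant is -6.
Nonzero, so no common point exists.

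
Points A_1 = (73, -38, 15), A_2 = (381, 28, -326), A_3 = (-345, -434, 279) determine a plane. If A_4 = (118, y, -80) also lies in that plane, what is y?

-98

A normal to the plane is n = A_1A_2 × A_1A_3 = (-117612, 61226, -94380).
A_4 lies in the plane iff n · A_1A_4 = 0.
This gives (61226)y + (6000148) = 0, so y = -98.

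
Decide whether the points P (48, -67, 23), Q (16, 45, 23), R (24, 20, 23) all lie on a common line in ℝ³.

No

PQ = (-32, 112, 0), PR = (-24, 87, 0).
PQ × PR = (0, 0, -96).
The cross product is nonzero, so the points do not lie on one line.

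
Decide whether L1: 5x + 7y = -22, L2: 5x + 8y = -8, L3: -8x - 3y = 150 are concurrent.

Yes

Lines aᵢx + bᵢy = cᵢ with pairwise distinct directions are concurrent exactly when det[aᵢ bᵢ cᵢ] = 0.
Here the determinant is 0.
It vanishes, so the lines are concurrent at (-24, 14).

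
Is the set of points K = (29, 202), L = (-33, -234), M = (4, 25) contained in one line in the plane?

No

KL = (-62, -436), KM = (-25, -177).
If collinear, KM would be a scalar multiple of KL. But (-62)·(-177) ≠ (-436)·(-25) (difference 74), so they are not parallel; the points are not collinear.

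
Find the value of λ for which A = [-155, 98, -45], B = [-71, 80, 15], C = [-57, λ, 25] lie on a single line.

Collinearity requires AB × AC = 0; each component is linear in λ.
The x-component gives (-60)λ + (4620) = 0, so λ = 77.
The remaining components then also vanish.

77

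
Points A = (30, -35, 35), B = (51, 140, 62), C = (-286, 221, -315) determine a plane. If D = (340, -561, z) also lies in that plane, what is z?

373

Coplanarity requires AB · (AC × AD) = 0.
AB = (21, 175, 27), AC = (-316, 256, -350); the triple product is linear in z with coefficient 60676 and constant term -22632148.
Setting it to zero: z = 373.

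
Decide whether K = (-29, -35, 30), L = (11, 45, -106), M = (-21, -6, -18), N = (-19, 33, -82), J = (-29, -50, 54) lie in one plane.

No

The plane through K, L, M has normal n = KL × KM = (104, 832, 520) and equation n·P = -16536.
Checking the remaining points: n·N = -17160, n·J = -16536.
Since n·N = -17160 ≠ -16536, N is off the plane and the points are not all coplanar.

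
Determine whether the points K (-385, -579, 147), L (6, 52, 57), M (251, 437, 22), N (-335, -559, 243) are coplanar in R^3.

No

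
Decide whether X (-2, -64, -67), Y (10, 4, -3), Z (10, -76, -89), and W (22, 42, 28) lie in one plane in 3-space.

No

A normal to the plane through X, Y, Z is n = XY × XZ = (-728, 1032, -960).
The plane has equation n·P = -272. For W: n·W = 448.
448 ≠ -272, so W is off the plane.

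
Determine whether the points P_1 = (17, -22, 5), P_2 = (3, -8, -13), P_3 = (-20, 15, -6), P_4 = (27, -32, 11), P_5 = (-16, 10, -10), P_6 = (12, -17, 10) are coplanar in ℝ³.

The plane through P_1, P_2, P_3 has normal n = P_1P_2 × P_1P_3 = (512, 512, 0) and equation n·P = -2560.
Checking the remaining points: n·P_4 = -2560, n·P_5 = -3072, n·P_6 = -2560.
Since n·P_5 = -3072 ≠ -2560, P_5 is off the plane and the points are not all coplanar.

No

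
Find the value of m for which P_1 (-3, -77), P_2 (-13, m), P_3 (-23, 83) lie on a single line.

3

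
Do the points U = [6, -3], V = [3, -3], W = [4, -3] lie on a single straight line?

Yes

UV = (-3, 0), UW = (-2, 0).
det[UV; UW] = (-3)(0) − (0)(-2) = 0.
The determinant is zero, so the points are collinear.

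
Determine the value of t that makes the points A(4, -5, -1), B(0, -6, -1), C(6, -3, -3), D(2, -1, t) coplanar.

-7

Normal to plane ABC: n = (2, -8, -6); plane equation n·P = 54.
Requiring n·D = 54: (-6)t + (12) = 54.
So t = -7.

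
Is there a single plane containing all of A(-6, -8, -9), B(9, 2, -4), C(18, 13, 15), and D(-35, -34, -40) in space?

A normal to the plane through A, B, C is n = AB × AC = (135, -240, 75).
The plane has equation n·P = 435. For D: n·D = 435.
Equal, so D lies in the plane and all four are coplanar.

Yes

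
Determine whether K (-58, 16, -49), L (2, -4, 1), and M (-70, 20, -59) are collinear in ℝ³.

Yes

KL = (60, -20, 50), KM = (-12, 4, -10).
Each component of KM is -1/5 times the corresponding component of KL, so KM = -1/5·KL and the points are collinear.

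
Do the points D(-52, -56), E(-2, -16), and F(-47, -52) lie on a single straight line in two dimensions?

DE = (50, 40), DF = (5, 4).
Twice the signed area of △DEF is (50)(4) − (40)(5) = 0.
The triangle is degenerate (zero area), so the points are collinear.

Yes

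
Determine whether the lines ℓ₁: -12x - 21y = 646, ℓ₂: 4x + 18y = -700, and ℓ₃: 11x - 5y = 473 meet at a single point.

No

Intersecting ℓ₁ and ℓ₂: solving the 2×2 system gives (x, y) = (256/11, -1454/33).
Substitute into ℓ₃: (11)(256/11) + (-5)(-1454/33) = 15718/33.
But ℓ₃ requires 473 ≠ 15718/33, so the three lines have no common point.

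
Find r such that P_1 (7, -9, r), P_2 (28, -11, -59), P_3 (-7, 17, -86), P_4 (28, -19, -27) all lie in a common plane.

The points are coplanar iff P_1P_2 · (P_1P_3 × P_1P_4) = 0.
Expanding, this is linear in r: (-280)r + (-4480) = 0.
So r = -16.

-16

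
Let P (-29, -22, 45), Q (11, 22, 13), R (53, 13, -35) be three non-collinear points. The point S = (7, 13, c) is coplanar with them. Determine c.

15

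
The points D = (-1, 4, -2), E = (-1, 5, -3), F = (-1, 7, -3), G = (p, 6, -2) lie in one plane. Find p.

-1

Normal to plane DEF: n = (2, 0, 0); plane equation n·P = -2.
Requiring n·G = -2: (2)p + (0) = -2.
So p = -1.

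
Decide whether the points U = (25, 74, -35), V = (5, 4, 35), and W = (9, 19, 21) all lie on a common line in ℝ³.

UV = (-20, -70, 70), UW = (-16, -55, 56).
UV × UW = (-70, 0, -20).
The cross product is nonzero, so the points do not lie on one line.

No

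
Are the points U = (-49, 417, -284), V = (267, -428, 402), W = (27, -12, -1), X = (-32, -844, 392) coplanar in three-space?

The four points are coplanar iff the 3×3 determinant with rows UV, UW, UX is zero.
Rows: (316, -845, 686), (76, -429, 283), (17, -1261, 676).
Expanding along the first row: (316)(66859) − (-845)(46565) + (686)(-88543) = -265629.
Nonzero ⇒ not coplanar.

No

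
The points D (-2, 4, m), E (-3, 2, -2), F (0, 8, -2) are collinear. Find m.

Collinearity requires DE × DF = 0; each component is linear in m.
The x-component gives (6)m + (12) = 0, so m = -2.
The remaining components then also vanish.

-2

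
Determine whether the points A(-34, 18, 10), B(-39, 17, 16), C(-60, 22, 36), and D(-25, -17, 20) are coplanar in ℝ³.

With A as base: AB = (-5, -1, 6), AC = (-26, 4, 26), AD = (9, -35, 10).
AC × AD = (950, 494, 874).
AB · (AC × AD) = 0.
The scalar triple product vanishes, so the four points are coplanar.

Yes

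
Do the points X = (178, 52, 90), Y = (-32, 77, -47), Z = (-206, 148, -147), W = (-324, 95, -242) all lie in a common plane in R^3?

Yes

With X as base: XY = (-210, 25, -137), XZ = (-384, 96, -237), XW = (-502, 43, -332).
XZ × XW = (-21681, -8514, 31680).
XY · (XZ × XW) = 0.
The scalar triple product vanishes, so the four points are coplanar.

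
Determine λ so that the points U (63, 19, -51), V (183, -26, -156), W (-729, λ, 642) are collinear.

316

Collinearity requires UV × UW = 0; each component is linear in λ.
The x-component gives (105)λ + (-33180) = 0, so λ = 316.
The remaining components then also vanish.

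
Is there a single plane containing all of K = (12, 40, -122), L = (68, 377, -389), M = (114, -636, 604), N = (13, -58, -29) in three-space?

A normal to the plane through K, L, M is n = KL × KM = (64170, -67890, -72230).
The plane has equation n·P = 6866500. For N: n·N = 6866500.
Equal, so N lies in the plane and all four are coplanar.

Yes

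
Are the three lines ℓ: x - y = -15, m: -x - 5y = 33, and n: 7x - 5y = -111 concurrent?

The three lines meet at one point iff the augmented coefficient matrix [aᵢ bᵢ cᵢ] has rank < 3, i.e. its determinant vanishes.
Here the determinant is 0.
It vanishes, so the lines are concurrent at (-18, -3).

Yes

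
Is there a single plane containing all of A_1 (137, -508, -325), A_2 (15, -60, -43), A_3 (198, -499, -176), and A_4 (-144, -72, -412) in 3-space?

No

The four points are coplanar iff the 3×3 determinant with rows A_1A_2, A_1A_3, A_1A_4 is zero.
Rows: (-122, 448, 282), (61, 9, 149), (-281, 436, -87).
Expanding along the first row: (-122)(-65747) − (448)(36562) + (282)(29125) = -145392.
Nonzero ⇒ not coplanar.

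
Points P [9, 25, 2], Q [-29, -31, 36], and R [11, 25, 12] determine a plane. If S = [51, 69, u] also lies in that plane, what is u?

Coplanarity requires PQ · (PR × PS) = 0.
PQ = (-38, -56, 34), PR = (2, 0, 10); the triple product is linear in u with coefficient 112 and constant term -4032.
Setting it to zero: u = 36.

36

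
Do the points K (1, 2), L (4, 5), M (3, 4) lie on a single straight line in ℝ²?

KL = (3, 3), KM = (2, 2).
Checking proportionality: KM = 2/3·KL, so the vectors are parallel and the points are collinear.

Yes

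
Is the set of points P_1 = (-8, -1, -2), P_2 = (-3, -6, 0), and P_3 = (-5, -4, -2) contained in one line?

P_1P_2 = (5, -5, 2), P_1P_3 = (3, -3, 0).
Comparing components 2 and 3: (-5)(0) − (2)(-3) = 6 ≠ 0, so P_1P_2 and P_1P_3 are not parallel and the points are not collinear.

No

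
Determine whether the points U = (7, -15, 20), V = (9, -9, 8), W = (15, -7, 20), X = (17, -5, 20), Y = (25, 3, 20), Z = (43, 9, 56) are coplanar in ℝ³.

The plane through U, V, W has normal n = UV × UW = (96, -96, -32) and equation n·P = 1472.
Checking the remaining points: n·X = 1472, n·Y = 1472, n·Z = 1472.
All equal 1472, so all 6 points lie in one plane.

Yes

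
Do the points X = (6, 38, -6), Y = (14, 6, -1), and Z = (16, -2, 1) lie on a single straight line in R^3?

XY = (8, -32, 5), XZ = (10, -40, 7).
XY × XZ = (-24, -6, 0).
The cross product is nonzero, so the points do not lie on one line.

No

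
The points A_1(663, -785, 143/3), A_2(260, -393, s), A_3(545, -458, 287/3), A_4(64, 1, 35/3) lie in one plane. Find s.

-61/3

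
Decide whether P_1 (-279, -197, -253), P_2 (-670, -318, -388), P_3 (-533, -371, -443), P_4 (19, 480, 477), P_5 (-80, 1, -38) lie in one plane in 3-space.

Yes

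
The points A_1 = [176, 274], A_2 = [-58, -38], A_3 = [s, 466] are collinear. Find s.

320

Collinearity: (A_3 − A_1) must be parallel to (A_2 − A_1) = (-234, -312).
Cross-multiplying the components: (s − 176)·(-312) = (192)·(-234).
Solving gives s = 320.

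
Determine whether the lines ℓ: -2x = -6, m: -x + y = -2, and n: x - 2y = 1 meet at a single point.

Yes

Intersecting ℓ and m: solving the 2×2 system gives (x, y) = (3, 1).
Substitute into n: (1)(3) + (-2)(1) = 1.
This equals 1, so (3, 1) lies on all three lines and they are concurrent.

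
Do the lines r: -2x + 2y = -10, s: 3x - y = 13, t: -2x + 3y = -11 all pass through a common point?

Yes

The three lines meet at one point iff the augmented coefficient matrix [aᵢ bᵢ cᵢ] has rank < 3, i.e. its determinant vanishes.
Here the determinant is 0.
It vanishes, so the lines are concurrent at (4, -1).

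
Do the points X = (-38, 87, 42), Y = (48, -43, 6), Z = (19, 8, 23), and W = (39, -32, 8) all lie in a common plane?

A normal to the plane through X, Y, Z is n = XY × XZ = (-374, -418, 616).
The plane has equation n·P = 3718. For W: n·W = 3718.
Equal, so W lies in the plane and all four are coplanar.

Yes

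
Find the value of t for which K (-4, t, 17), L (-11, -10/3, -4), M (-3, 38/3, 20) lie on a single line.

Collinearity requires KL × KM = 0; each component is linear in t.
The x-component gives (-24)t + (256) = 0, so t = 32/3.
The remaining components then also vanish.

32/3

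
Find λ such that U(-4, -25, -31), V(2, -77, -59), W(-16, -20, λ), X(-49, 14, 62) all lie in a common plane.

-8

Normal to plane UVX: n = (-3744, 702, -2106); plane equation n·P = 62712.
Requiring n·W = 62712: (-2106)λ + (45864) = 62712.
So λ = -8.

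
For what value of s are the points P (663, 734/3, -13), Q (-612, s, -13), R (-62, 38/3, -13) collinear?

-490/3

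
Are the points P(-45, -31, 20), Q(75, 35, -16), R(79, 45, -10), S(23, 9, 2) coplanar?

Yes

With P as base: PQ = (120, 66, -36), PR = (124, 76, -30), PS = (68, 40, -18).
PR × PS = (-168, 192, -208).
PQ · (PR × PS) = 0.
The scalar triple product vanishes, so the four points are coplanar.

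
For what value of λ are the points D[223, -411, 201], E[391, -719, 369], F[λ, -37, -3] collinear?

19

Direction DE = (168, -308, 168). From the y-coordinate of F, the parameter along the line is τ = (-37 − (-411))/(-308) = -17/14.
Then λ = 223 + (-17/14)·(168) = 19.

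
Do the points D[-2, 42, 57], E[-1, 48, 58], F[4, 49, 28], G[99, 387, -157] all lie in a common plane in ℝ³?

The four points are coplanar iff the 3×3 determinant with rows DE, DF, DG is zero.
Rows: (1, 6, 1), (6, 7, -29), (101, 345, -214).
Expanding along the first row: (1)(8507) − (6)(1645) + (1)(1363) = 0.
Zero determinant ⇒ coplanar.

Yes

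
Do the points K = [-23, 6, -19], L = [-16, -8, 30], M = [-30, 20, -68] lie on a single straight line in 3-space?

KL = (7, -14, 49), KM = (-7, 14, -49).
Each component of KM is -1 times the corresponding component of KL, so KM = -1·KL and the points are collinear.

Yes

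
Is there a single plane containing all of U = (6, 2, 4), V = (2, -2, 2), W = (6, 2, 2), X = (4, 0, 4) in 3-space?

A normal to the plane through U, V, W is n = UV × UW = (8, -8, 0).
The plane has equation n·P = 32. For X: n·X = 32.
Equal, so X lies in the plane and all four are coplanar.

Yes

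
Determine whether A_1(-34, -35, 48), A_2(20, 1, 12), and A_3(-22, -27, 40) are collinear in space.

A_1A_2 = (54, 36, -36), A_1A_3 = (12, 8, -8).
A_1A_2 × A_1A_3 = (0, 0, 0).
The cross product vanishes, so the three points are collinear.

Yes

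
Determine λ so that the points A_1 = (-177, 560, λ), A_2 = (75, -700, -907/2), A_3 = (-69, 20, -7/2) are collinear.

Collinearity requires A_1A_2 × A_1A_3 = 0; each component is linear in λ.
The x-component gives (720)λ + (-240480) = 0, so λ = 334.
The remaining components then also vanish.

334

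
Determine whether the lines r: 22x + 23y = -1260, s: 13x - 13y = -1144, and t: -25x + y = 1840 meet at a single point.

No

Lines aᵢx + bᵢy = cᵢ with pairwise distinct directions are concurrent exactly when det[aᵢ bᵢ cᵢ] = 0.
Here the determinant is -312.
Nonzero, so no common point exists.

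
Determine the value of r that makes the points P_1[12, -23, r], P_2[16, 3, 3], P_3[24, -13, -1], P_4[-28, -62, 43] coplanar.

9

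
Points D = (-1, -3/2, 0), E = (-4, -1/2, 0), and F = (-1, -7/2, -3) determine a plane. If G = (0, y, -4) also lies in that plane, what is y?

-9/2

The plane through D, E, F has equation −3x − 9y + 6z = 33/2.
Substituting G: (-9)y + (-24) = 33/2, so y = -9/2.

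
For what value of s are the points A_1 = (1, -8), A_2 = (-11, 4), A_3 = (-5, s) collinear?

Collinearity: (A_3 − A_1) must be parallel to (A_2 − A_1) = (-12, 12).
Cross-multiplying the components: (s − (-8))·(-12) = (-6)·(12).
Solving gives s = -2.

-2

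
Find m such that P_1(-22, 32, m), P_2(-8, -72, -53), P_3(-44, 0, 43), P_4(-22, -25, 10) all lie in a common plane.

87

Coplanarity ⇔ det[P_1P_2; P_1P_3; P_1P_4] = 0.
Expanding, this is linear in m: (684)m + (-59508) = 0.
So m = 87.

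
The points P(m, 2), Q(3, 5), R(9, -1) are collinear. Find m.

Collinearity: (P − Q) must be parallel to (R − Q) = (6, -6).
Cross-multiplying the components: (m − 3)·(-6) = (-3)·(6).
Solving gives m = 6.

6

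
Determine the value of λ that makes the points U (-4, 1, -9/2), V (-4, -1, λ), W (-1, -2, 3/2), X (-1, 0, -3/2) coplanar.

-3/2

Coplanarity ⇔ det[UV; UW; UX] = 0.
Expanding, this is linear in λ: (6)λ + (9) = 0.
So λ = -3/2.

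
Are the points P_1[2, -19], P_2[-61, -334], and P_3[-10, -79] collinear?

Yes

P_1P_2 = (-63, -315), P_1P_3 = (-12, -60).
det[P_1P_2; P_1P_3] = (-63)(-60) − (-315)(-12) = 0.
The determinant is zero, so the points are collinear.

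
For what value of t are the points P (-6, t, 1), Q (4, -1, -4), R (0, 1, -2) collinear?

4

Direction QR = (-4, 2, 2). From the x-coordinate of P, the parameter along the line is τ = (-6 − 4)/(-4) = 5/2.
Then t = (-1) + 5/2·(2) = 4.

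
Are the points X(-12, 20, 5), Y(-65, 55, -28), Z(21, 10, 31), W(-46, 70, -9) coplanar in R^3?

No

A normal to the plane through X, Y, Z is n = XY × XZ = (580, 289, -625).
The plane has equation n·P = -4305. For W: n·W = -825.
-825 ≠ -4305, so W is off the plane.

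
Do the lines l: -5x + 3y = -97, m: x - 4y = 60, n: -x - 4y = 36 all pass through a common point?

The three lines meet at one point iff the augmented coefficient matrix [aᵢ bᵢ cᵢ] has rank < 3, i.e. its determinant vanishes.
Here the determinant is 8.
Nonzero, so no common point exists.

No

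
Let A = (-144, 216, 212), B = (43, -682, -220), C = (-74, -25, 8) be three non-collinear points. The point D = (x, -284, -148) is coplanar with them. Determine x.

A normal to the plane is n = AB × AC = (79080, 7908, 17793).
D lies in the plane iff n · AD = 0.
This gives (79080)x + (1028040) = 0, so x = -13.

-13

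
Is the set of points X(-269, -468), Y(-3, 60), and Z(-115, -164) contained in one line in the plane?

XY = (266, 528), XZ = (154, 304).
If collinear, XZ would be a scalar multiple of XY. But (266)·(304) ≠ (528)·(154) (difference -448), so they are not parallel; the points are not collinear.

No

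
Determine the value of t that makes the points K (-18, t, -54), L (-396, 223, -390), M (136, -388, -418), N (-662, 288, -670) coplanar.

Coplanarity ⇔ det[KL; KM; KN] = 0.
Expanding, this is linear in t: (-156408)t + (12512640) = 0.
So t = 80.

80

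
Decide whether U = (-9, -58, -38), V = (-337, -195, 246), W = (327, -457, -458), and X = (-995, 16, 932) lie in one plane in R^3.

Yes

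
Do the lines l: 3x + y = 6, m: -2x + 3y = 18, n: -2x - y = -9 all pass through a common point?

No

Intersecting l and m: solving the 2×2 system gives (x, y) = (0, 6).
Substitute into n: (-2)(0) + (-1)(6) = -6.
But n requires -9 ≠ -6, so the three lines have no common point.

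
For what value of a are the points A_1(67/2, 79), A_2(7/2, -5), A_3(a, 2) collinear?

The three points are collinear iff det[A_1A_2; A_1A_3] = 0.
This determinant is linear in a: (84)a + (-504) = 0, so a = 6.

6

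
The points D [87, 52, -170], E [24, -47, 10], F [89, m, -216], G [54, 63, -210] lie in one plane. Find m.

Normal to plane DEG: n = (1980, -8460, -3960); plane equation n·P = 405540.
Requiring n·F = 405540: (-8460)m + (1031580) = 405540.
So m = 74.

74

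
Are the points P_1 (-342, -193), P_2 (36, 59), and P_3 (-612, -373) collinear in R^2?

Yes

P_1P_2 = (378, 252), P_1P_3 = (-270, -180).
Checking proportionality: P_1P_3 = -5/7·P_1P_2, so the vectors are parallel and the points are collinear.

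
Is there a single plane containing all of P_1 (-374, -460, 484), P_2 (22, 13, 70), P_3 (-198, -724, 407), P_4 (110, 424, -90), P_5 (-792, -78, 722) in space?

No

The plane through P_1, P_2, P_3 has normal n = P_1P_2 × P_1P_3 = (-145717, -42372, -187792) and equation n·P = -16902050.
Checking the remaining points: n·P_4 = -17093318, n·P_5 = -16872944.
Since n·P_4 = -17093318 ≠ -16902050, P_4 is off the plane and the points are not all coplanar.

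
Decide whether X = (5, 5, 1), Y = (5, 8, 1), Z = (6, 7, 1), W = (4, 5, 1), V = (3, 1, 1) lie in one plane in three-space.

The plane through X, Y, Z has normal n = XY × XZ = (0, 0, -3) and equation n·P = -3.
Checking the remaining points: n·W = -3, n·V = -3.
All equal -3, so all 5 points lie in one plane.

Yes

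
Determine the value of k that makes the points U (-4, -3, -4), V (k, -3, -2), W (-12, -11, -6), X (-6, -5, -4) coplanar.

The points are coplanar iff UV · (UW × UX) = 0.
Expanding, this is linear in k: (-4)k + (-16) = 0.
So k = -4.

-4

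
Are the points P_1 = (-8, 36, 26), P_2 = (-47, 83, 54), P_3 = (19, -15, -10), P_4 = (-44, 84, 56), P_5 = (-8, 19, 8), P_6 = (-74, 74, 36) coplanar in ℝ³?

No

The plane through P_1, P_2, P_3 has normal n = P_1P_2 × P_1P_3 = (-264, -648, 720) and equation n·P = -2496.
Checking the remaining points: n·P_4 = -2496, n·P_5 = -4440, n·P_6 = -2496.
Since n·P_5 = -4440 ≠ -2496, P_5 is off the plane and the points are not all coplanar.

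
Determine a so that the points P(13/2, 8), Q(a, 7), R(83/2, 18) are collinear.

The three points are collinear iff det[PQ; PR] = 0.
This determinant is linear in a: (10)a + (-30) = 0, so a = 3.

3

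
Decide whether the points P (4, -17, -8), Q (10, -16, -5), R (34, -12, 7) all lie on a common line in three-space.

Yes

PQ = (6, 1, 3), PR = (30, 5, 15).
Each component of PR is 5 times the corresponding component of PQ, so PR = 5·PQ and the points are collinear.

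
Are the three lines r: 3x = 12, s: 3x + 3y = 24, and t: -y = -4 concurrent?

Yes

The three lines meet at one point iff the augmented coefficient matrix [aᵢ bᵢ cᵢ] has rank < 3, i.e. its determinant vanishes.
Here the determinant is 0.
It vanishes, so the lines are concurrent at (4, 4).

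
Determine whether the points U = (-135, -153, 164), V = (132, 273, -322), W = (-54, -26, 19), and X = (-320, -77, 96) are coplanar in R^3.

Yes

The four points are coplanar iff the 3×3 determinant with rows UV, UW, UX is zero.
Rows: (267, 426, -486), (81, 127, -145), (-185, 76, -68).
Expanding along the first row: (267)(2384) − (426)(-32333) + (-486)(29651) = 0.
Zero determinant ⇒ coplanar.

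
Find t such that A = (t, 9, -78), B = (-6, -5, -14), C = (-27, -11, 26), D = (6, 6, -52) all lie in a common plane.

21

Coplanarity ⇔ det[AB; AC; AD] = 0.
Expanding, this is linear in t: (212)t + (-4452) = 0.
So t = 21.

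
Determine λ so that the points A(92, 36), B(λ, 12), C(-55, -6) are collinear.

8

Collinearity: (B − A) must be parallel to (C − A) = (-147, -42).
Cross-multiplying the components: (λ − 92)·(-42) = (-24)·(-147).
Solving gives λ = 8.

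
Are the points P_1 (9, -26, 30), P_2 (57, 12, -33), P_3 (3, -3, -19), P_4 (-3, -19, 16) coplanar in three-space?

With P_1 as base: P_1P_2 = (48, 38, -63), P_1P_3 = (-6, 23, -49), P_1P_4 = (-12, 7, -14).
P_1P_3 × P_1P_4 = (21, 504, 234).
P_1P_2 · (P_1P_3 × P_1P_4) = 5418.
Since 5418 ≠ 0, the four points are not coplanar.

No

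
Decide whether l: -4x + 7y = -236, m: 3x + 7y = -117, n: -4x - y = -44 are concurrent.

Yes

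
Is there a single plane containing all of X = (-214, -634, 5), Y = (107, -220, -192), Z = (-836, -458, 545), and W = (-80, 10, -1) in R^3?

The four points are coplanar iff the 3×3 determinant with rows XY, XZ, XW is zero.
Rows: (321, 414, -197), (-622, 176, 540), (134, 644, -6).
Expanding along the first row: (321)(-348816) − (414)(-68628) + (-197)(-424152) = 0.
Zero determinant ⇒ coplanar.

Yes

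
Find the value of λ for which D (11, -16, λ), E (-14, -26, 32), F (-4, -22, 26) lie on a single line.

17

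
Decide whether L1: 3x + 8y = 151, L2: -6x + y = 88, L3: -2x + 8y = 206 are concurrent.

Intersecting L1 and L2: solving the 2×2 system gives (x, y) = (-553/51, 390/17).
Substitute into L3: (-2)(-553/51) + (8)(390/17) = 10466/51.
But L3 requires 206 ≠ 10466/51, so the three lines have no common point.

No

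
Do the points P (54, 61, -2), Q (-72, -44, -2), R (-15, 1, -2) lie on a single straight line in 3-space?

No

PQ = (-126, -105, 0), PR = (-69, -60, 0).
PQ × PR = (0, 0, 315).
The cross product is nonzero, so the points do not lie on one line.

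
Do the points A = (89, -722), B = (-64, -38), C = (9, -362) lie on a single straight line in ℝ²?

AB = (-153, 684), AC = (-80, 360).
Twice the signed area of △ABC is (-153)(360) − (684)(-80) = -360.
The area is nonzero, so the three points are not collinear.

No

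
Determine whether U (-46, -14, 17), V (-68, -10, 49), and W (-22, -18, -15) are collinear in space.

UV = (-22, 4, 32), UW = (24, -4, -32).
Comparing components 3 and 1: (32)(24) − (-22)(-32) = 64 ≠ 0, so UV and UW are not parallel and the points are not collinear.

No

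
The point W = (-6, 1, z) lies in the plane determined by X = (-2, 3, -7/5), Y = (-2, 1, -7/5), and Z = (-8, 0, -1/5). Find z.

-3/5

Coplanarity requires XY · (XZ × XW) = 0.
XY = (0, -2, 0), XZ = (-6, -3, 6/5); the triple product is linear in z with coefficient -12 and constant term -36/5.
Setting it to zero: z = -3/5.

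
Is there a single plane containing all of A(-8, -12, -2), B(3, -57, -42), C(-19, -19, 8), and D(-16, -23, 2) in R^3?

The four points are coplanar iff the 3×3 determinant with rows AB, AC, AD is zero.
Rows: (11, -45, -40), (-11, -7, 10), (-8, -11, 4).
Expanding along the first row: (11)(82) − (-45)(36) + (-40)(65) = -78.
Nonzero ⇒ not coplanar.

No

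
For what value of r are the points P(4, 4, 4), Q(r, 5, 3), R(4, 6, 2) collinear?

4

Collinearity requires PQ × PR = 0; each component is linear in r.
The y-component gives (2)r + (-8) = 0, so r = 4.
The remaining components then also vanish.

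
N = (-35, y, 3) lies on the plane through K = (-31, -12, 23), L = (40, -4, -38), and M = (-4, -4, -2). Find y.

The plane through K, L, M has equation 288x + 128y + 352z = -2368.
Substituting N: (128)y + (-9024) = -2368, so y = 52.

52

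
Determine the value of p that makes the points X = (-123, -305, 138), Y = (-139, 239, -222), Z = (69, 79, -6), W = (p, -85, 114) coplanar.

95

Normal to plane XYZ: n = (59904, -71424, -110592); plane equation n·P = -845568.
Requiring n·W = -845568: (59904)p + (-6536448) = -845568.
So p = 95.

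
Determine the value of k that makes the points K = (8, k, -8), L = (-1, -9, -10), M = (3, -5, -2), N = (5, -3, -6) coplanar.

Coplanarity ⇔ det[KL; KM; KN] = 0.
Expanding, this is linear in k: (-32)k + (0) = 0.
So k = 0.

0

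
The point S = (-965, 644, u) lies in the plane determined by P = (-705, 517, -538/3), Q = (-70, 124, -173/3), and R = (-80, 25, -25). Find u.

-218

A normal to the plane is n = PQ × PR = (-793, -21960, -66795).
S lies in the plane iff n · PS = 0.
This gives (-66795)u + (-14561310) = 0, so u = -218.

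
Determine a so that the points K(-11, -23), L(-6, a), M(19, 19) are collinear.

The three points are collinear iff det[KL; KM] = 0.
This determinant is linear in a: (-30)a + (-480) = 0, so a = -16.

-16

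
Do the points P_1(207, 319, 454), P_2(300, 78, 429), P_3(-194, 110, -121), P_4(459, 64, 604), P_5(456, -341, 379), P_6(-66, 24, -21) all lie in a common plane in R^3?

The plane through P_1, P_2, P_3 has normal n = P_1P_2 × P_1P_3 = (133350, 63500, -116078) and equation n·P = -4839462.
Checking the remaining points: n·P_4 = -4839462, n·P_5 = -4839462, n·P_6 = -4839462.
All equal -4839462, so all 6 points lie in one plane.

Yes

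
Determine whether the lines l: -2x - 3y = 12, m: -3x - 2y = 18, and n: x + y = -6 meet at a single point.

Intersecting l and m: solving the 2×2 system gives (x, y) = (-6, 0).
Substitute into n: (1)(-6) + (1)(0) = -6.
This equals -6, so (-6, 0) lies on all three lines and they are concurrent.

Yes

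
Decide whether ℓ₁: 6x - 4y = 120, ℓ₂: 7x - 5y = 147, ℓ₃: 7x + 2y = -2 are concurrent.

No

The three lines meet at one point iff the augmented coefficient matrix [aᵢ bᵢ cᵢ] has rank < 3, i.e. its determinant vanishes.
Here the determinant is 4.
Nonzero, so no common point exists.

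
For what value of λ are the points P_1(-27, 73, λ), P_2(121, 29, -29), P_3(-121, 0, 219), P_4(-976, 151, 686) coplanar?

The points are coplanar iff P_1P_2 · (P_1P_3 × P_1P_4) = 0.
Expanding, this is linear in λ: (61337)λ + (-1410751) = 0.
So λ = 23.

23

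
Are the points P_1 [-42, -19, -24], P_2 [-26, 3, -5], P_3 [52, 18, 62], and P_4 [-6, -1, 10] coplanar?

The four points are coplanar iff the 3×3 determinant with rows P_1P_2, P_1P_3, P_1P_4 is zero.
Rows: (16, 22, 19), (94, 37, 86), (36, 18, 34).
Expanding along the first row: (16)(-290) − (22)(100) + (19)(360) = 0.
Zero determinant ⇒ coplanar.

Yes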